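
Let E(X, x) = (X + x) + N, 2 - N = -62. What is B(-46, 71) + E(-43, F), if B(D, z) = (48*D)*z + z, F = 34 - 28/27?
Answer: -4229362/27 ≈ -1.5664e+5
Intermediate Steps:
F = 890/27 (F = 34 - 28*1/27 = 34 - 28/27 = 890/27 ≈ 32.963)
B(D, z) = z + 48*D*z (B(D, z) = 48*D*z + z = z + 48*D*z)
N = 64 (N = 2 - 1*(-62) = 2 + 62 = 64)
E(X, x) = 64 + X + x (E(X, x) = (X + x) + 64 = 64 + X + x)
B(-46, 71) + E(-43, F) = 71*(1 + 48*(-46)) + (64 - 43 + 890/27) = 71*(1 - 2208) + 1457/27 = 71*(-2207) + 1457/27 = -156697 + 1457/27 = -4229362/27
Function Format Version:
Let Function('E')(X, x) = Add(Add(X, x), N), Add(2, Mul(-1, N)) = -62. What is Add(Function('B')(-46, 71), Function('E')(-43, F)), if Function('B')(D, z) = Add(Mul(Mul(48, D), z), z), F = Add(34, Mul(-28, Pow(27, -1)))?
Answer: Rational(-4229362, 27) ≈ -1.5664e+5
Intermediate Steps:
F = Rational(890, 27) (F = Add(34, Mul(-28, Rational(1, 27))) = Add(34, Rational(-28, 27)) = Rational(890, 27) ≈ 32.963)
Function('B')(D, z) = Add(z, Mul(48, D, z)) (Function('B')(D, z) = Add(Mul(48, D, z), z) = Add(z, Mul(48, D, z)))
N = 64 (N = Add(2, Mul(-1, -62)) = Add(2, 62) = 64)
Function('E')(X, x) = Add(64, X, x) (Function('E')(X, x) = Add(Add(X, x), 64) = Add(64, X, x))
Add(Function('B')(-46, 71), Function('E')(-43, F)) = Add(Mul(71, Add(1, Mul(48, -46))), Add(64, -43, Rational(890, 27))) = Add(Mul(71, Add(1, -2208)), Rational(1457, 27)) = Add(Mul(71, -2207), Rational(1457, 27)) = Add(-156697, Rational(1457, 27)) = Rational(-4229362, 27)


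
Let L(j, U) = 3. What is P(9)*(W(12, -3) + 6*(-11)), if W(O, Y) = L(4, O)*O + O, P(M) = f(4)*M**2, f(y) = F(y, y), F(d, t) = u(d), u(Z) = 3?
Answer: -4374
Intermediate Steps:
F(d, t) = 3
f(y) = 3
P(M) = 3*M**2
W(O, Y) = 4*O (W(O, Y) = 3*O + O = 4*O)
P(9)*(W(12, -3) + 6*(-11)) = (3*9**2)*(4*12 + 6*(-11)) = (3*81)*(48 - 66) = 243*(-18) = -4374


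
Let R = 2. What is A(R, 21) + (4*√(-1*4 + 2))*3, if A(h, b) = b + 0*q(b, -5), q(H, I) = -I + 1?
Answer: 21 + 12*I*√2 ≈ 21.0 + 16.971*I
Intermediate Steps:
q(H, I) = 1 - I
A(h, b) = b (A(h, b) = b + 0*(1 - 1*(-5)) = b + 0*(1 + 5) = b + 0*6 = b + 0 = b)
A(R, 21) + (4*√(-1*4 + 2))*3 = 21 + (4*√(-1*4 + 2))*3 = 21 + (4*√(-4 + 2))*3 = 21 + (4*√(-2))*3 = 21 + (4*(I*√2))*3 = 21 + (4*I*√2)*3 = 21 + 12*I*√2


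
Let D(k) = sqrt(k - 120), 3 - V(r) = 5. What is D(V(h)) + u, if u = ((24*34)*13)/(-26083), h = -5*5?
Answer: -10608/26083 + I*sqrt(122) ≈ -0.4067 + 11.045*I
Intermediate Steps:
h = -25
V(r) = -2 (V(r) = 3 - 1*5 = 3 - 5 = -2)
D(k) = sqrt(-120 + k)
u = -10608/26083 (u = (816*13)*(-1/26083) = 10608*(-1/26083) = -10608/26083 ≈ -0.40670)
D(V(h)) + u = sqrt(-120 - 2) - 10608/26083 = sqrt(-122) - 10608/26083 = I*sqrt(122) - 10608/26083 = -10608/26083 + I*sqrt(122)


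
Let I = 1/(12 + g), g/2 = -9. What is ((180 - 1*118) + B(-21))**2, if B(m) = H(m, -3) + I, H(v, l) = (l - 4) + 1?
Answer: 112225/36 ≈ 3117.4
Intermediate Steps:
g = -18 (g = 2*(-9) = -18)
H(v, l) = -3 + l (H(v, l) = (-4 + l) + 1 = -3 + l)
I = -1/6 (I = 1/(12 - 18) = 1/(-6) = -1/6 ≈ -0.16667)
B(m) = -37/6 (B(m) = (-3 - 3) - 1/6 = -6 - 1/6 = -37/6)
((180 - 1*118) + B(-21))**2 = ((180 - 1*118) - 37/6)**2 = ((180 - 118) - 37/6)**2 = (62 - 37/6)**2 = (335/6)**2 = 112225/36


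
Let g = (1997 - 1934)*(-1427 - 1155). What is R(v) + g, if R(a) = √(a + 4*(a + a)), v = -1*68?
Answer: -162666 + 6*I*√17 ≈ -1.6267e+5 + 24.739*I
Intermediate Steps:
v = -68
R(a) = 3*√a (R(a) = √(a + 4*(2*a)) = √(a + 8*a) = √(9*a) = 3*√a)
g = -162666 (g = 63*(-2582) = -162666)
R(v) + g = 3*√(-68) - 162666 = 3*(2*I*√17) - 162666 = 6*I*√17 - 162666 = -162666 + 6*I*√17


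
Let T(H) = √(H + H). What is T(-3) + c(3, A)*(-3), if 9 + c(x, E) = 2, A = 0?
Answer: 21 + I*√6 ≈ 21.0 + 2.4495*I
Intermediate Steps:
c(x, E) = -7 (c(x, E) = -9 + 2 = -7)
T(H) = √2*√H (T(H) = √(2*H) = √2*√H)
T(-3) + c(3, A)*(-3) = √2*√(-3) - 7*(-3) = √2*(I*√3) + 21 = I*√6 + 21 = 21 + I*√6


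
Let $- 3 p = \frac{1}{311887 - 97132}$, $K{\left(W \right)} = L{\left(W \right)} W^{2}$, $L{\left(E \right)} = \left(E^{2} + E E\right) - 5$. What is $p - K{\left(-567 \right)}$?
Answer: $- \frac{133175210755169206}{644265} \approx -2.0671 \cdot 10^{11}$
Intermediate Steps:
$L{\left(E \right)} = -5 + 2 E^{2}$ ($L{\left(E \right)} = \left(E^{2} + E^{2}\right) - 5 = 2 E^{2} - 5 = -5 + 2 E^{2}$)
$K{\left(W \right)} = W^{2} \left(-5 + 2 W^{2}\right)$ ($K{\left(W \right)} = \left(-5 + 2 W^{2}\right) W^{2} = W^{2} \left(-5 + 2 W^{2}\right)$)
$p = - \frac{1}{644265}$ ($p = - \frac{1}{3 \left(311887 - 97132\right)} = - \frac{1}{3 \cdot 214755} = \left(- \frac{1}{3}\right) \frac{1}{214755} = - \frac{1}{644265} \approx -1.5522 \cdot 10^{-6}$)
$p - K{\left(-567 \right)} = - \frac{1}{644265} - \left(-567\right)^{2} \left(-5 + 2 \left(-567\right)^{2}\right) = - \frac{1}{644265} - 321489 \left(-5 + 2 \cdot 321489\right) = - \frac{1}{644265} - 321489 \left(-5 + 642978\right) = - \frac{1}{644265} - 321489 \cdot 642973 = - \frac{1}{644265} - 206708746797 = - \frac{133175210755169206}{644265}$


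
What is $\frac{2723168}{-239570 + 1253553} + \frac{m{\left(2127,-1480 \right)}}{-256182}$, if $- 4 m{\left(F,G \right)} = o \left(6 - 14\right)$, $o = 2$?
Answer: $\frac{348811284322}{129882096453} \approx 2.6856$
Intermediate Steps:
$m{\left(F,G \right)} = 4$ ($m{\left(F,G \right)} = - \frac{2 \left(6 - 14\right)}{4} = - \frac{2 \left(-8\right)}{4} = \left(- \frac{1}{4}\right) \left(-16\right) = 4$)
$\frac{2723168}{-239570 + 1253553} + \frac{m{\left(2127,-1480 \right)}}{-256182} = \frac{2723168}{-239570 + 1253553} + \frac{4}{-256182} = \frac{2723168}{1013983} + 4 \left(- \frac{1}{256182}\right) = 2723168 \cdot \frac{1}{1013983} - \frac{2}{128091} = \frac{2723168}{1013983} - \frac{2}{128091} = \frac{348811284322}{129882096453}$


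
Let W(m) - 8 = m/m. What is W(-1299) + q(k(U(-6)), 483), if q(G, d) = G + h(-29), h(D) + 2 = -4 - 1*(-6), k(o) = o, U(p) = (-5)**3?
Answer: -116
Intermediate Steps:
U(p) = -125
h(D) = 0 (h(D) = -2 + (-4 - 1*(-6)) = -2 + (-4 + 6) = -2 + 2 = 0)
W(m) = 9 (W(m) = 8 + m/m = 8 + 1 = 9)
q(G, d) = G (q(G, d) = G + 0 = G)
W(-1299) + q(k(U(-6)), 483) = 9 - 125 = -116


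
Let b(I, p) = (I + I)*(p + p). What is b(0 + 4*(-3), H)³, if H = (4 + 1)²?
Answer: -1728000000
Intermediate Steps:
H = 25 (H = 5² = 25)
b(I, p) = 4*I*p (b(I, p) = (2*I)*(2*p) = 4*I*p)
b(0 + 4*(-3), H)³ = (4*(0 + 4*(-3))*25)³ = (4*(0 - 12)*25)³ = (4*(-12)*25)³ = (-1200)³ = -1728000000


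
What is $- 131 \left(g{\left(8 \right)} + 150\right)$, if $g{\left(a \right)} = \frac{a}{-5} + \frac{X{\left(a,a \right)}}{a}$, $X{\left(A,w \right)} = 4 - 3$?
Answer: $- \frac{778271}{40} \approx -19457.0$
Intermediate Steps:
$X{\left(A,w \right)} = 1$ ($X{\left(A,w \right)} = 4 - 3 = 1$)
$g{\left(a \right)} = \frac{1}{a} - \frac{a}{5}$ ($g{\left(a \right)} = \frac{a}{-5} + 1 \frac{1}{a} = a \left(- \frac{1}{5}\right) + \frac{1}{a} = - \frac{a}{5} + \frac{1}{a} = \frac{1}{a} - \frac{a}{5}$)
$- 131 \left(g{\left(8 \right)} + 150\right) = - 131 \left(\left(\frac{1}{8} - \frac{8}{5}\right) + 150\right) = - 131 \left(- \frac{59}{40} + 150\right) = \left(-131\right) \frac{5941}{40} = - \frac{778271}{40}$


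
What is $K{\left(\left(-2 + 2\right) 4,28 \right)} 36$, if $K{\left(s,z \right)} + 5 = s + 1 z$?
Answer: $828$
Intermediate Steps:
$K{\left(s,z \right)} = -5 + s + z$ ($K{\left(s,z \right)} = -5 + \left(s + 1 z\right) = -5 + \left(s + z\right) = -5 + s + z$)
$K{\left(\left(-2 + 2\right) 4,28 \right)} 36 = \left(-5 + \left(-2 + 2\right) 4 + 28\right) 36 = \left(-5 + 0 \cdot 4 + 28\right) 36 = \left(-5 + 0 + 28\right) 36 = 23 \cdot 36 = 828$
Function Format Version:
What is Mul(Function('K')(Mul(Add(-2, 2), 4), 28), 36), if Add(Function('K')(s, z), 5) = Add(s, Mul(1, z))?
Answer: 828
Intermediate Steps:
Function('K')(s, z) = Add(-5, s, z) (Function('K')(s, z) = Add(-5, Add(s, Mul(1, z))) = Add(-5, Add(s, z)) = Add(-5, s, z))
Mul(Function('K')(Mul(Add(-2, 2), 4), 28), 36) = Mul(Add(-5, Mul(Add(-2, 2), 4), 28), 36) = Mul(Add(-5, Mul(0, 4), 28), 36) = Mul(Add(-5, 0, 28), 36) = Mul(23, 36) = 828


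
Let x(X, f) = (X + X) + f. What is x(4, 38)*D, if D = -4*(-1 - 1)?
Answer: 368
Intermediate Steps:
D = 8 (D = -4*(-2) = 8)
x(X, f) = f + 2*X (x(X, f) = 2*X + f = f + 2*X)
x(4, 38)*D = (38 + 2*4)*8 = (38 + 8)*8 = 46*8 = 368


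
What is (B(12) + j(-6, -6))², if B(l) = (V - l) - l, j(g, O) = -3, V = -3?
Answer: 900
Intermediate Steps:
B(l) = -3 - 2*l (B(l) = (-3 - l) - l = -3 - 2*l)
(B(12) + j(-6, -6))² = ((-3 - 2*12) - 3)² = ((-3 - 24) - 3)² = (-27 - 3)² = (-30)² = 900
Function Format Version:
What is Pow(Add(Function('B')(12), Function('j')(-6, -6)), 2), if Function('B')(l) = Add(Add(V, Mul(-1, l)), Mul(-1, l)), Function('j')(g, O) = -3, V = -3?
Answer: 900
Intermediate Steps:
Function('B')(l) = Add(-3, Mul(-2, l)) (Function('B')(l) = Add(Add(-3, Mul(-1, l)), Mul(-1, l)) = Add(-3, Mul(-2, l)))
Pow(Add(Function('B')(12), Function('j')(-6, -6)), 2) = Pow(Add(Add(-3, Mul(-2, 12)), -3), 2) = Pow(Add(Add(-3, -24), -3), 2) = Pow(Add(-27, -3), 2) = Pow(-30, 2) = 900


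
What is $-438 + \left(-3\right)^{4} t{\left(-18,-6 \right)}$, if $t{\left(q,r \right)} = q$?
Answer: $-1896$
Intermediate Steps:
$-438 + \left(-3\right)^{4} t{\left(-18,-6 \right)} = -438 + \left(-3\right)^{4} \left(-18\right) = -438 + 81 \left(-18\right) = -438 - 1458 = -1896$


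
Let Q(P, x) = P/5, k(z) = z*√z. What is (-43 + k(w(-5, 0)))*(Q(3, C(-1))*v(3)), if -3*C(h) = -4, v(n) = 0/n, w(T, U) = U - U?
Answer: 0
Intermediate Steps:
w(T, U) = 0
v(n) = 0
C(h) = 4/3 (C(h) = -⅓*(-4) = 4/3)
k(z) = z^(3/2)
Q(P, x) = P/5 (Q(P, x) = P*(⅕) = P/5)
(-43 + k(w(-5, 0)))*(Q(3, C(-1))*v(3)) = (-43 + 0^(3/2))*(((⅕)*3)*0) = (-43 + 0)*((⅗)*0) = -43*0 = 0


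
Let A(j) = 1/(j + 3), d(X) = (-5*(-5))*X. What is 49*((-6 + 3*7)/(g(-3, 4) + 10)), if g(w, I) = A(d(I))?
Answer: 75705/1031 ≈ 73.429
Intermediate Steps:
d(X) = 25*X
A(j) = 1/(3 + j)
g(w, I) = 1/(3 + 25*I)
49*((-6 + 3*7)/(g(-3, 4) + 10)) = 49*((-6 + 3*7)/(1/(3 + 25*4) + 10)) = 49*((-6 + 21)/(1/(3 + 100) + 10)) = 49*(15/(1/103 + 10)) = 49*(15/(1031/103)) = 49*(15*(103/1031)) = 49*(1545/1031) = 75705/1031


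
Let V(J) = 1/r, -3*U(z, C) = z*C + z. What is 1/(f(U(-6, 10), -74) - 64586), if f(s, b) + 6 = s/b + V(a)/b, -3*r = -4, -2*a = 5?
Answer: -296/19119323 ≈ -1.5482e-5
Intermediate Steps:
a = -5/2 (a = -½*5 = -5/2 ≈ -2.5000)
r = 4/3 (r = -⅓*(-4) = 4/3 ≈ 1.3333)
U(z, C) = -z/3 - C*z/3 (U(z, C) = -(z*C + z)/3 = -(C*z + z)/3 = -(z + C*z)/3 = -z/3 - C*z/3)
V(J) = ¾ (V(J) = 1/(4/3) = ¾)
f(s, b) = -6 + 3/(4*b) + s/b (f(s, b) = -6 + (s/b + 3/(4*b)) = -6 + (3/(4*b) + s/b) = -6 + 3/(4*b) + s/b)
1/(f(U(-6, 10), -74) - 64586) = 1/((¾ - ⅓*(-6)*(1 + 10) - 6*(-74))/(-74) - 64586) = 1/(-(¾ - ⅓*(-6)*11 + 444)/74 - 64586) = 1/(-(¾ + 22 + 444)/74 - 64586) = 1/(-1/74*1867/4 - 64586) = 1/(-1867/296 - 64586) = 1/(-19119323/296) = -296/19119323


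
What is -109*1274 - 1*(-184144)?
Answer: 45278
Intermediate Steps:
-109*1274 - 1*(-184144) = -138866 + 184144 = 45278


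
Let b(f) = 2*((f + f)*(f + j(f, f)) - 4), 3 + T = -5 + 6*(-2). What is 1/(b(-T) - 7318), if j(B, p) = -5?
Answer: -1/6126 ≈ -0.00016324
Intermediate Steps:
T = -20 (T = -3 + (-5 + 6*(-2)) = -3 + (-5 - 12) = -3 - 17 = -20)
b(f) = -8 + 4*f*(-5 + f) (b(f) = 2*((f + f)*(f - 5) - 4) = 2*((2*f)*(-5 + f) - 4) = 2*(2*f*(-5 + f) - 4) = 2*(-4 + 2*f*(-5 + f)) = -8 + 4*f*(-5 + f))
1/(b(-T) - 7318) = 1/((-8 - (-20)*(-20) + 4*(-1*(-20))**2) - 7318) = 1/((-8 - 20*20 + 4*20**2) - 7318) = 1/((-8 - 400 + 4*400) - 7318) = 1/((-8 - 400 + 1600) - 7318) = 1/(1192 - 7318) = 1/(-6126) = -1/6126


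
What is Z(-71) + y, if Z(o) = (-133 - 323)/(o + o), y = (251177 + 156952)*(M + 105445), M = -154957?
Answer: -1434717096180/71 ≈ -2.0207e+10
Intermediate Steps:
y = -20207283048 (y = (251177 + 156952)*(-154957 + 105445) = 408129*(-49512) = -20207283048)
Z(o) = -228/o (Z(o) = -456*1/(2*o) = -228/o)
Z(-71) + y = -228/(-71) - 20207283048 = -228*(-1/71) - 20207283048 = 228/71 - 20207283048 = -1434717096180/71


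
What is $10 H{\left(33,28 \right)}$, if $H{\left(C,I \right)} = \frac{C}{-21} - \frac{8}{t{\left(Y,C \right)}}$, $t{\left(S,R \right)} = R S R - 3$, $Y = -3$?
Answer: $- \frac{35914}{2289} \approx -15.69$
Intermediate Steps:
$t{\left(S,R \right)} = -3 + S R^{2}$ ($t{\left(S,R \right)} = S R^{2} - 3 = -3 + S R^{2}$)
$H{\left(C,I \right)} = - \frac{8}{-3 - 3 C^{2}} - \frac{C}{21}$ ($H{\left(C,I \right)} = \frac{C}{-21} - \frac{8}{-3 - 3 C^{2}} = C \left(- \frac{1}{21}\right) - \frac{8}{-3 - 3 C^{2}} = - \frac{C}{21} - \frac{8}{-3 - 3 C^{2}} = - \frac{8}{-3 - 3 C^{2}} - \frac{C}{21}$)
$10 H{\left(33,28 \right)} = 10 \frac{56 - 33 - 33^{3}}{21 \left(1 + 33^{2}\right)} = 10 \frac{56 - 33 - 35937}{21 \left(1 + 1089\right)} = 10 \frac{56 - 33 - 35937}{21 \cdot 1090} = 10 \cdot \frac{1}{21} \cdot \frac{1}{1090} \left(-35914\right) = 10 \left(- \frac{17957}{11445}\right) = - \frac{35914}{2289}$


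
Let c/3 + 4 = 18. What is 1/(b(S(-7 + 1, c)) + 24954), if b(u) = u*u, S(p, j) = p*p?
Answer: 1/26250 ≈ 3.8095e-5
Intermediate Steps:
c = 42 (c = -12 + 3*18 = -12 + 54 = 42)
S(p, j) = p²
b(u) = u²
1/(b(S(-7 + 1, c)) + 24954) = 1/(((-7 + 1)²)² + 24954) = 1/(((-6)²)² + 24954) = 1/(36² + 24954) = 1/(1296 + 24954) = 1/26250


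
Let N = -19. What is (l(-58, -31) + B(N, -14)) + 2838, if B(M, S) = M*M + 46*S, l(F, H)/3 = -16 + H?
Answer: 2414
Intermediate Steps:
l(F, H) = -48 + 3*H (l(F, H) = 3*(-16 + H) = -48 + 3*H)
B(M, S) = M² + 46*S
(l(-58, -31) + B(N, -14)) + 2838 = ((-48 + 3*(-31)) + ((-19)² + 46*(-14))) + 2838 = ((-48 - 93) + (361 - 644)) + 2838 = (-141 - 283) + 2838 = -424 + 2838 = 2414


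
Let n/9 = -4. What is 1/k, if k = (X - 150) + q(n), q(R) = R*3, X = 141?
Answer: -1/117 ≈ -0.0085470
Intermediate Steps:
n = -36 (n = 9*(-4) = -36)
q(R) = 3*R
k = -117 (k = (141 - 150) + 3*(-36) = -9 - 108 = -117)
1/k = 1/(-117) = -1/117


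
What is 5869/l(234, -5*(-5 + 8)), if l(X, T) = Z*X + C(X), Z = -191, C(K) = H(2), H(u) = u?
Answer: -5869/44692 ≈ -0.13132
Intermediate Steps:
C(K) = 2
l(X, T) = 2 - 191*X (l(X, T) = -191*X + 2 = 2 - 191*X)
5869/l(234, -5*(-5 + 8)) = 5869/(2 - 191*234) = 5869/(2 - 44694) = 5869/(-44692) = 5869*(-1/44692) = -5869/44692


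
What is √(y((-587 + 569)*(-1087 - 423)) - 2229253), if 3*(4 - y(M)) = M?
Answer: 3*I*√248701 ≈ 1496.1*I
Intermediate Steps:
y(M) = 4 - M/3
√(y((-587 + 569)*(-1087 - 423)) - 2229253) = √((4 - (-587 + 569)*(-1087 - 423)/3) - 2229253) = √((4 - (-6)*(-1510)) - 2229253) = √((4 - ⅓*27180) - 2229253) = √((4 - 9060) - 2229253) = √(-9056 - 2229253) = √(-2238309) = 3*I*√248701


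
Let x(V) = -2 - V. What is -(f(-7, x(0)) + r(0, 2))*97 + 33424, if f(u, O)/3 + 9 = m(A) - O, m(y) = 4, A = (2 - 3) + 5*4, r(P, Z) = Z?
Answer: 34103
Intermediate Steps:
A = 19 (A = -1 + 20 = 19)
f(u, O) = -15 - 3*O (f(u, O) = -27 + 3*(4 - O) = -27 + (12 - 3*O) = -15 - 3*O)
-(f(-7, x(0)) + r(0, 2))*97 + 33424 = -((-15 - 3*(-2 - 1*0)) + 2)*97 + 33424 = -((-15 - 3*(-2 + 0)) + 2)*97 + 33424 = -((-15 - 3*(-2)) + 2)*97 + 33424 = -((-15 + 6) + 2)*97 + 33424 = -(-9 + 2)*97 + 33424 = -(-7)*97 + 33424 = -1*(-679) + 33424 = 679 + 33424 = 34103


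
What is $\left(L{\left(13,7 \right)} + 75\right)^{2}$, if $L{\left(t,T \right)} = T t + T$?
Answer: $29929$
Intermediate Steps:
$L{\left(t,T \right)} = T + T t$
$\left(L{\left(13,7 \right)} + 75\right)^{2} = \left(7 \left(1 + 13\right) + 75\right)^{2} = \left(7 \cdot 14 + 75\right)^{2} = \left(98 + 75\right)^{2} = 173^{2} = 29929$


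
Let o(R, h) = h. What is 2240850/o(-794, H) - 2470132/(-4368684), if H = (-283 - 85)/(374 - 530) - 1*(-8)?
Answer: 47724256755991/220618542 ≈ 2.1632e+5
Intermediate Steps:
H = 404/39 (H = -368/(-156) + 8 = -368*(-1/156) + 8 = 92/39 + 8 = 404/39 ≈ 10.359)
2240850/o(-794, H) - 2470132/(-4368684) = 2240850/(404/39) - 2470132/(-4368684) = 2240850*(39/404) - 2470132*(-1/4368684) = 43696575/202 + 617533/1092171 = 47724256755991/220618542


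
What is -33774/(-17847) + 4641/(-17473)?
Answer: 169101725/103946877 ≈ 1.6268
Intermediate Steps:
-33774/(-17847) + 4641/(-17473) = -33774*(-1/17847) + 4641*(-1/17473) = 11258/5949 - 4641/17473 = 169101725/103946877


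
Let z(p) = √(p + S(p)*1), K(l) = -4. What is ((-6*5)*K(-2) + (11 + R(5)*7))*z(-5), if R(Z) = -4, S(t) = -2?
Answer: 103*I*√7 ≈ 272.51*I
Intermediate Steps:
z(p) = √(-2 + p) (z(p) = √(p - 2*1) = √(p - 2) = √(-2 + p))
((-6*5)*K(-2) + (11 + R(5)*7))*z(-5) = (-6*5*(-4) + (11 - 4*7))*√(-2 - 5) = (-30*(-4) + (11 - 28))*√(-7) = (120 - 17)*(I*√7) = 103*(I*√7) = 103*I*√7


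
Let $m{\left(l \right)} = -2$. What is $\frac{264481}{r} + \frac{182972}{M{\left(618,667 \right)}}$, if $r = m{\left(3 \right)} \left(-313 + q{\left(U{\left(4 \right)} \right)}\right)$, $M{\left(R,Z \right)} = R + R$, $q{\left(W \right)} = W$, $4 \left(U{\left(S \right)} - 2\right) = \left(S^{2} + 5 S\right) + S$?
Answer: $\frac{15608845}{26574} \approx 587.37$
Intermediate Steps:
$U{\left(S \right)} = 2 + \frac{S^{2}}{4} + \frac{3 S}{2}$ ($U{\left(S \right)} = 2 + \frac{\left(S^{2} + 5 S\right) + S}{4} = 2 + \frac{S^{2} + 6 S}{4} = 2 + \left(\frac{S^{2}}{4} + \frac{3 S}{2}\right) = 2 + \frac{S^{2}}{4} + \frac{3 S}{2}$)
$M{\left(R,Z \right)} = 2 R$
$r = 602$ ($r = - 2 \left(-313 + \left(2 + \frac{4^{2}}{4} + \frac{3}{2} \cdot 4\right)\right) = - 2 \left(-313 + \left(2 + \frac{1}{4} \cdot 16 + 6\right)\right) = - 2 \left(-313 + \left(2 + 4 + 6\right)\right) = - 2 \left(-313 + 12\right) = \left(-2\right) \left(-301\right) = 602$)
$\frac{264481}{r} + \frac{182972}{M{\left(618,667 \right)}} = \frac{264481}{602} + \frac{182972}{2 \cdot 618} = 264481 \cdot \frac{1}{602} + \frac{182972}{1236} = \frac{37783}{86} + 182972 \cdot \frac{1}{1236} = \frac{37783}{86} + \frac{45743}{309} = \frac{15608845}{26574}$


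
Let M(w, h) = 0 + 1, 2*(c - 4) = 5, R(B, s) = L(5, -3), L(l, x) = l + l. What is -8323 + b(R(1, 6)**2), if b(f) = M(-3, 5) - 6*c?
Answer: -8361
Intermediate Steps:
L(l, x) = 2*l
R(B, s) = 10 (R(B, s) = 2*5 = 10)
c = 13/2 (c = 4 + (1/2)*5 = 4 + 5/2 = 13/2 ≈ 6.5000)
M(w, h) = 1
b(f) = -38 (b(f) = 1 - 6*13/2 = 1 - 39 = -38)
-8323 + b(R(1, 6)**2) = -8323 - 38 = -8361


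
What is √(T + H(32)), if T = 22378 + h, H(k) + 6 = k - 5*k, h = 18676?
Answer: 2*√10230 ≈ 202.29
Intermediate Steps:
H(k) = -6 - 4*k (H(k) = -6 + (k - 5*k) = -6 - 4*k)
T = 41054 (T = 22378 + 18676 = 41054)
√(T + H(32)) = √(41054 + (-6 - 4*32)) = √(41054 + (-6 - 128)) = √(41054 - 134) = √40920 = 2*√10230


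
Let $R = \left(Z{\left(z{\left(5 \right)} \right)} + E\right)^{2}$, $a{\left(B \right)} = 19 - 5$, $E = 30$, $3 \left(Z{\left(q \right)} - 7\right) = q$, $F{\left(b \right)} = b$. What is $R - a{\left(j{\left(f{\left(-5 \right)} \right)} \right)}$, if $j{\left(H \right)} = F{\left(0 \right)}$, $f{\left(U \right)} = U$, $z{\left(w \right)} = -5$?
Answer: $\frac{11110}{9} \approx 1234.4$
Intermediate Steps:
$Z{\left(q \right)} = 7 + \frac{q}{3}$
$j{\left(H \right)} = 0$
$a{\left(B \right)} = 14$
$R = \frac{11236}{9}$ ($R = \left(\left(7 + \frac{1}{3} \left(-5\right)\right) + 30\right)^{2} = \left(\left(7 - \frac{5}{3}\right) + 30\right)^{2} = \left(\frac{16}{3} + 30\right)^{2} = \left(\frac{106}{3}\right)^{2} = \frac{11236}{9} \approx 1248.4$)
$R - a{\left(j{\left(f{\left(-5 \right)} \right)} \right)} = \frac{11236}{9} - 14 = \frac{11110}{9}$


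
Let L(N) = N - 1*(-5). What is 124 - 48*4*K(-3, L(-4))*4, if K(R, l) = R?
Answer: 2428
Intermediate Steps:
L(N) = 5 + N (L(N) = N + 5 = 5 + N)
124 - 48*4*K(-3, L(-4))*4 = 124 - 48*4*(-3)*4 = 124 - (-576)*4 = 124 - 48*(-48) = 124 + 2304 = 2428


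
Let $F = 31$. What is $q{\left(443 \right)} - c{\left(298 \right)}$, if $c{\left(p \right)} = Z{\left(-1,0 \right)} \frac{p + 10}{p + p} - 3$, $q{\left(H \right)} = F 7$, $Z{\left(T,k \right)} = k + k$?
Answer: $220$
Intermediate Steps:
$Z{\left(T,k \right)} = 2 k$
$q{\left(H \right)} = 217$ ($q{\left(H \right)} = 31 \cdot 7 = 217$)
$c{\left(p \right)} = -3$ ($c{\left(p \right)} = 2 \cdot 0 \frac{p + 10}{p + p} - 3 = 0 \frac{10 + p}{2 p} - 3 = 0 - 3 = -3$)
$q{\left(443 \right)} - c{\left(298 \right)} = 217 - -3 = 217 + 3 = 220$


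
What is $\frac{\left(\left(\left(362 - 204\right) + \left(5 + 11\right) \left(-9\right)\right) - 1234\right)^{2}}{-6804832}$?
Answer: $- \frac{93025}{425302} \approx -0.21873$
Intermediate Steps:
$\frac{\left(\left(\left(362 - 204\right) + \left(5 + 11\right) \left(-9\right)\right) - 1234\right)^{2}}{-6804832} = \left(\left(158 + 16 \left(-9\right)\right) - 1234\right)^{2} \left(- \frac{1}{6804832}\right) = \left(\left(158 - 144\right) - 1234\right)^{2} \left(- \frac{1}{6804832}\right) = \left(14 - 1234\right)^{2} \left(- \frac{1}{6804832}\right) = \left(-1220\right)^{2} \left(- \frac{1}{6804832}\right) = 1488400 \left(- \frac{1}{6804832}\right) = - \frac{93025}{425302}$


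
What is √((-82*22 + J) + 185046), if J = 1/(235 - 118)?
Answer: √278711095/39 ≈ 428.07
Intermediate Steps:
J = 1/117 ≈ 0.0085470
√((-82*22 + J) + 185046) = √((-82*22 + 1/117) + 185046) = √((-1804 + 1/117) + 185046) = √(-211067/117 + 185046) = √(21439315/117) = √278711095/39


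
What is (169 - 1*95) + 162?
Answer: 236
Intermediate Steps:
(169 - 1*95) + 162 = (169 - 95) + 162 = 74 + 162 = 236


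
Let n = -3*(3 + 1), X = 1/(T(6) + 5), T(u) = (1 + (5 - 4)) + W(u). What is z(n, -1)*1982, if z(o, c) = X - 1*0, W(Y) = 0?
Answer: 1982/7 ≈ 283.14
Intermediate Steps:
T(u) = 2 (T(u) = (1 + (5 - 4)) + 0 = (1 + 1) + 0 = 2 + 0 = 2)
X = ⅐ (X = 1/(2 + 5) = 1/7 = ⅐ ≈ 0.14286)
n = -12 (n = -3*4 = -12)
z(o, c) = ⅐ (z(o, c) = ⅐ - 1*0 = ⅐ + 0 = ⅐)
z(n, -1)*1982 = (⅐)*1982 = 1982/7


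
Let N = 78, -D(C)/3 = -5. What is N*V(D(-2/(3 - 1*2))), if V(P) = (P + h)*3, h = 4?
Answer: 4446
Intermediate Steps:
D(C) = 15 (D(C) = -3*(-5) = 15)
V(P) = 12 + 3*P (V(P) = (P + 4)*3 = (4 + P)*3 = 12 + 3*P)
N*V(D(-2/(3 - 1*2))) = 78*(12 + 3*15) = 78*(12 + 45) = 78*57 = 4446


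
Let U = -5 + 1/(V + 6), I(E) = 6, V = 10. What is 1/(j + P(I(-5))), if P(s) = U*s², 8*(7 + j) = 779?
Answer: -8/699 ≈ -0.011445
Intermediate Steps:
j = 723/8 (j = -7 + (⅛)*779 = -7 + 779/8 = 723/8 ≈ 90.375)
U = -79/16 (U = -5 + 1/(10 + 6) = -5 + 1/16 = -79/16 ≈ -4.9375)
P(s) = -79*s²/16
1/(j + P(I(-5))) = 1/(723/8 - 79/16*6²) = 1/(723/8 - 79/16*36) = 1/(723/8 - 711/4) = 1/(-699/8) = -8/699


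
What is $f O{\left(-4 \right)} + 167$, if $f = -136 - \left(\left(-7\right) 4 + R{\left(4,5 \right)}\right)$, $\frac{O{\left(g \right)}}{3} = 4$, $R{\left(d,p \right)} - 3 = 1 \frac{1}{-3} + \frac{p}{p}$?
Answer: $-1173$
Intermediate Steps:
$R{\left(d,p \right)} = \frac{11}{3}$ ($R{\left(d,p \right)} = 3 + \left(1 \frac{1}{-3} + \frac{p}{p}\right) = 3 + \left(1 \left(- \frac{1}{3}\right) + 1\right) = 3 + \left(- \frac{1}{3} + 1\right) = 3 + \frac{2}{3} = \frac{11}{3}$)
$O{\left(g \right)} = 12$ ($O{\left(g \right)} = 3 \cdot 4 = 12$)
$f = - \frac{335}{3}$ ($f = -136 - \left(\left(-7\right) 4 + \frac{11}{3}\right) = -136 - \left(-28 + \frac{11}{3}\right) = -136 - - \frac{73}{3} = -136 + \frac{73}{3} = - \frac{335}{3} \approx -111.67$)
$f O{\left(-4 \right)} + 167 = \left(- \frac{335}{3}\right) 12 + 167 = -1340 + 167 = -1173$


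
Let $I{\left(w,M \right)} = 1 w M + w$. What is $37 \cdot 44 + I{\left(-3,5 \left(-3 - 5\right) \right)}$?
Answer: $1745$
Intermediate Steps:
$I{\left(w,M \right)} = w + M w$ ($I{\left(w,M \right)} = w M + w = M w + w = w + M w$)
$37 \cdot 44 + I{\left(-3,5 \left(-3 - 5\right) \right)} = 37 \cdot 44 - 3 \left(1 + 5 \left(-3 - 5\right)\right) = 1628 - 3 \left(1 + 5 \left(-8\right)\right) = 1628 - 3 \left(1 - 40\right) = 1628 - -117 = 1628 + 117 = 1745$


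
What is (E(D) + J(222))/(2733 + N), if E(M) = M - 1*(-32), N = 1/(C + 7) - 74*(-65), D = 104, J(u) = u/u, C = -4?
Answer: 411/22630 ≈ 0.018162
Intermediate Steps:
J(u) = 1
N = 14431/3 (N = 1/(-4 + 7) - 74*(-65) = 1/3 + 4810 = ⅓ + 4810 = 14431/3 ≈ 4810.3)
E(M) = 32 + M (E(M) = M + 32 = 32 + M)
(E(D) + J(222))/(2733 + N) = ((32 + 104) + 1)/(2733 + 14431/3) = (136 + 1)/(22630/3) = 137*(3/22630) = 411/22630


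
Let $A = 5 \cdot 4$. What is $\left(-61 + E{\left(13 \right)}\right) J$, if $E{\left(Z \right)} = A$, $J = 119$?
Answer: $-4879$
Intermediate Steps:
$A = 20$
$E{\left(Z \right)} = 20$
$\left(-61 + E{\left(13 \right)}\right) J = \left(-61 + 20\right) 119 = \left(-41\right) 119 = -4879$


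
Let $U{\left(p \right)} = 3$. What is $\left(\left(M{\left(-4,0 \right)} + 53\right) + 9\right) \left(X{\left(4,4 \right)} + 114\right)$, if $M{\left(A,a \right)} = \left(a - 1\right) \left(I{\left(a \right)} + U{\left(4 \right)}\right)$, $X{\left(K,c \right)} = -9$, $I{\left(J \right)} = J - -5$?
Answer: $5670$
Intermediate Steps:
$I{\left(J \right)} = 5 + J$ ($I{\left(J \right)} = J + 5 = 5 + J$)
$M{\left(A,a \right)} = \left(-1 + a\right) \left(8 + a\right)$ ($M{\left(A,a \right)} = \left(a - 1\right) \left(\left(5 + a\right) + 3\right) = \left(-1 + a\right) \left(8 + a\right)$)
$\left(\left(M{\left(-4,0 \right)} + 53\right) + 9\right) \left(X{\left(4,4 \right)} + 114\right) = \left(\left(\left(-8 + 0^{2} + 7 \cdot 0\right) + 53\right) + 9\right) \left(-9 + 114\right) = \left(\left(\left(-8 + 0 + 0\right) + 53\right) + 9\right) 105 = \left(\left(-8 + 53\right) + 9\right) 105 = \left(45 + 9\right) 105 = 54 \cdot 105 = 5670$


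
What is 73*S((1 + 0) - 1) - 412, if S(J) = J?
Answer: -412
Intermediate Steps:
73*S((1 + 0) - 1) - 412 = 73*((1 + 0) - 1) - 412 = 73*(1 - 1) - 412 = 73*0 - 412 = 0 - 412 = -412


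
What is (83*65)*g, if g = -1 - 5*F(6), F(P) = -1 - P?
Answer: 183430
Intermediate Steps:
g = 34 (g = -1 - 5*(-1 - 1*6) = -1 - 5*(-1 - 6) = -1 - 5*(-7) = -1 + 35 = 34)
(83*65)*g = (83*65)*34 = 5395*34 = 183430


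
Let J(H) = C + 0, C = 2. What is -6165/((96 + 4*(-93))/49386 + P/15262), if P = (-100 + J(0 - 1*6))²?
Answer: -387228341565/39174236 ≈ -9884.8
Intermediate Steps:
J(H) = 2 (J(H) = 2 + 0 = 2)
P = 9604 (P = (-100 + 2)² = (-98)² = 9604)
-6165/((96 + 4*(-93))/49386 + P/15262) = -6165/((96 + 4*(-93))/49386 + 9604/15262) = -6165/((96 - 372)*(1/49386) + 9604*(1/15262)) = -6165/(-276*1/49386 + 4802/7631) = -6165/(-46/8231 + 4802/7631) = -6165/39174236/62810761 = -6165*62810761/39174236 = -387228341565/39174236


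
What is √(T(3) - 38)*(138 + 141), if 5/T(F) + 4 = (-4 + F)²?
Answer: 93*I*√357 ≈ 1757.2*I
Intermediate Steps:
T(F) = 5/(-4 + (-4 + F)²)
√(T(3) - 38)*(138 + 141) = √(5/(-4 + (-4 + 3)²) - 38)*(138 + 141) = √(5/(-4 + (-1)²) - 38)*279 = √(5/(-4 + 1) - 38)*279 = √(5/(-3) - 38)*279 = √(5*(-⅓) - 38)*279 = √(-5/3 - 38)*279 = √(-119/3)*279 = (I*√357/3)*279 = 93*I*√357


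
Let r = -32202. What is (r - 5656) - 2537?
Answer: -40395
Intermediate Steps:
(r - 5656) - 2537 = (-32202 - 5656) - 2537 = -37858 - 2537 = -40395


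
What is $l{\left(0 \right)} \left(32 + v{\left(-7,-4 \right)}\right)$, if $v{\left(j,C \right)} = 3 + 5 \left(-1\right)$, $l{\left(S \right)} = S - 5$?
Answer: $-150$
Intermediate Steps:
$l{\left(S \right)} = -5 + S$
$v{\left(j,C \right)} = -2$ ($v{\left(j,C \right)} = 3 - 5 = -2$)
$l{\left(0 \right)} \left(32 + v{\left(-7,-4 \right)}\right) = \left(-5 + 0\right) \left(32 - 2\right) = \left(-5\right) 30 = -150$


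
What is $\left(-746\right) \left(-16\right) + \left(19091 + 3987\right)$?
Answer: $35014$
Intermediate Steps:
$\left(-746\right) \left(-16\right) + \left(19091 + 3987\right) = 11936 + 23078 = 35014$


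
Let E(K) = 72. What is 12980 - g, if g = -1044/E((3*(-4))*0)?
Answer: 25989/2 ≈ 12995.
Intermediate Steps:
g = -29/2 (g = -1044/72 = -1044*1/72 = -29/2 ≈ -14.500)
12980 - g = 12980 - 1*(-29/2) = 12980 + 29/2 = 25989/2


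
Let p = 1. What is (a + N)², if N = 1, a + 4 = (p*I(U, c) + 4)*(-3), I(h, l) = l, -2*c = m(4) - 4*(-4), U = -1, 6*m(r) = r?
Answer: 100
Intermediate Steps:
m(r) = r/6
c = -25/3 (c = -((⅙)*4 - 4*(-4))/2 = -(⅔ + 16)/2 = -½*50/3 = -25/3 ≈ -8.3333)
a = 9 (a = -4 + (1*(-25/3) + 4)*(-3) = -4 + (-25/3 + 4)*(-3) = -4 - 13/3*(-3) = -4 + 13 = 9)
(a + N)² = (9 + 1)² = 10² = 100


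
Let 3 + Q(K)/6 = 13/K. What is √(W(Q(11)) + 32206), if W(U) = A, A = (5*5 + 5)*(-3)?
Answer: 2*√8029 ≈ 179.21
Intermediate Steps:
Q(K) = -18 + 78/K (Q(K) = -18 + 6*(13/K) = -18 + 78/K)
A = -90 (A = (25 + 5)*(-3) = 30*(-3) = -90)
W(U) = -90
√(W(Q(11)) + 32206) = √(-90 + 32206) = √32116 = 2*√8029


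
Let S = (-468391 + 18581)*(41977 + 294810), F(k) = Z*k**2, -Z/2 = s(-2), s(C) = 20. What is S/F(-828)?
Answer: 15149016047/2742336 ≈ 5524.1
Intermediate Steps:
Z = -40 (Z = -2*20 = -40)
F(k) = -40*k**2
S = -151490160470 (S = -449810*336787 = -151490160470)
S/F(-828) = -151490160470/((-40*(-828)**2)) = -151490160470/((-40*685584)) = -151490160470/(-27423360) = -151490160470*(-1/27423360) = 15149016047/2742336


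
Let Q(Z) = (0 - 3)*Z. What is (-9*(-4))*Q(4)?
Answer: -432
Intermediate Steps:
Q(Z) = -3*Z
(-9*(-4))*Q(4) = (-9*(-4))*(-3*4) = 36*(-12) = -432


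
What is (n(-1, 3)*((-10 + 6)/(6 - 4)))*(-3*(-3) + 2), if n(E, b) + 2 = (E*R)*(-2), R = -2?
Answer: 132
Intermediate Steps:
n(E, b) = -2 + 4*E (n(E, b) = -2 + (E*(-2))*(-2) = -2 - 2*E*(-2) = -2 + 4*E)
(n(-1, 3)*((-10 + 6)/(6 - 4)))*(-3*(-3) + 2) = ((-2 + 4*(-1))*((-10 + 6)/(6 - 4)))*(-3*(-3) + 2) = ((-2 - 4)*(-4/2))*(9 + 2) = -(-24)/2*11 = -6*(-2)*11 = 12*11 = 132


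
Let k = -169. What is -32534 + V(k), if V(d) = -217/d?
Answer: -5498029/169 ≈ -32533.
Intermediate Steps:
-32534 + V(k) = -32534 - 217/(-169) = -32534 - 217*(-1/169) = -32534 + 217/169 = -5498029/169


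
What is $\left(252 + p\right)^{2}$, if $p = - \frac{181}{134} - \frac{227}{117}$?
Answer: $\frac{15204236346121}{245799684} \approx 61856.0$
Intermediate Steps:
$p = - \frac{51595}{15678}$ ($p = \left(-181\right) \frac{1}{134} - \frac{227}{117} = - \frac{181}{134} - \frac{227}{117} = - \frac{51595}{15678} \approx -3.2909$)
$\left(252 + p\right)^{2} = \left(252 - \frac{51595}{15678}\right)^{2} = \left(\frac{3899261}{15678}\right)^{2} = \frac{15204236346121}{245799684}$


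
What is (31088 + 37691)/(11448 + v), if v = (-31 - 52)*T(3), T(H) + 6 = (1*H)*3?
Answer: 68779/11199 ≈ 6.1415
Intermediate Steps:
T(H) = -6 + 3*H (T(H) = -6 + (1*H)*3 = -6 + H*3 = -6 + 3*H)
v = -249 (v = (-31 - 52)*(-6 + 3*3) = -83*(-6 + 9) = -83*3 = -249)
(31088 + 37691)/(11448 + v) = (31088 + 37691)/(11448 - 249) = 68779/11199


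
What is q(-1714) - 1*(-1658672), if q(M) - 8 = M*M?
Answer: 4596476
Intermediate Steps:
q(M) = 8 + M² (q(M) = 8 + M*M = 8 + M²)
q(-1714) - 1*(-1658672) = (8 + (-1714)²) - 1*(-1658672) = (8 + 2937796) + 1658672 = 2937804 + 1658672 = 4596476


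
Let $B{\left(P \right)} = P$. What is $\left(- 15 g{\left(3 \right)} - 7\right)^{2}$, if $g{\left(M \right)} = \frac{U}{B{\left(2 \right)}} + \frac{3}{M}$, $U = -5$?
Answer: $\frac{961}{4} \approx 240.25$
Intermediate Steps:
$g{\left(M \right)} = - \frac{5}{2} + \frac{3}{M}$
$\left(- 15 g{\left(3 \right)} - 7\right)^{2} = \left(- 15 \left(- \frac{5}{2} + \frac{3}{3}\right) - 7\right)^{2} = \left(- 15 \left(- \frac{5}{2} + 3 \cdot \frac{1}{3}\right) - 7\right)^{2} = \left(- 15 \left(- \frac{5}{2} + 1\right) - 7\right)^{2} = \left(\left(-15\right) \left(- \frac{3}{2}\right) - 7\right)^{2} = \left(\frac{45}{2} - 7\right)^{2} = \left(\frac{31}{2}\right)^{2} = \frac{961}{4}$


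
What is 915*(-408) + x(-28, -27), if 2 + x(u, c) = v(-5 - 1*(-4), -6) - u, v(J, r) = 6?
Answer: -373288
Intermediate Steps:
x(u, c) = 4 - u (x(u, c) = -2 + (6 - u) = 4 - u)
915*(-408) + x(-28, -27) = 915*(-408) + (4 - 1*(-28)) = -373320 + (4 + 28) = -373320 + 32 = -373288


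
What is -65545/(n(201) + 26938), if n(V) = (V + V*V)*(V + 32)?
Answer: -65545/9487204 ≈ -0.0069088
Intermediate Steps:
n(V) = (32 + V)*(V + V²) (n(V) = (V + V²)*(32 + V) = (32 + V)*(V + V²))
-65545/(n(201) + 26938) = -65545/(201*(32 + 201² + 33*201) + 26938) = -65545/(201*(32 + 40401 + 6633) + 26938) = -65545/(201*47066 + 26938) = -65545/(9460266 + 26938) = -65545/9487204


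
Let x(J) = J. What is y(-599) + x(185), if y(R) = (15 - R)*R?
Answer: -367601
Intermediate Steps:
y(R) = R*(15 - R)
y(-599) + x(185) = -599*(15 - 1*(-599)) + 185 = -599*(15 + 599) + 185 = -599*614 + 185 = -367786 + 185 = -367601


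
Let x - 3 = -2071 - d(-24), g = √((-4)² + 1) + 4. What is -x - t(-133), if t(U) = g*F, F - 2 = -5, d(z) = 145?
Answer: 2225 + 3*√17 ≈ 2237.4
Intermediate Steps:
F = -3 (F = 2 - 5 = -3)
g = 4 + √17 (g = √(16 + 1) + 4 = √17 + 4 = 4 + √17 ≈ 8.1231)
x = -2213 (x = 3 + (-2071 - 1*145) = 3 + (-2071 - 145) = 3 - 2216 = -2213)
t(U) = -12 - 3*√17 (t(U) = (4 + √17)*(-3) = -12 - 3*√17)
-x - t(-133) = -1*(-2213) - (-12 - 3*√17) = 2213 + (12 + 3*√17) = 2225 + 3*√17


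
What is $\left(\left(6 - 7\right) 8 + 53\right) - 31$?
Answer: $14$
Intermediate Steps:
$\left(\left(6 - 7\right) 8 + 53\right) - 31 = \left(\left(-1\right) 8 + 53\right) - 31 = \left(-8 + 53\right) - 31 = 45 - 31 = 14$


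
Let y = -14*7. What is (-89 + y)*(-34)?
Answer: 6358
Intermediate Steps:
y = -98
(-89 + y)*(-34) = (-89 - 98)*(-34) = -187*(-34) = 6358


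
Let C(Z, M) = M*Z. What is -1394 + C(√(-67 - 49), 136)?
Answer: -1394 + 272*I*√29 ≈ -1394.0 + 1464.8*I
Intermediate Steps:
-1394 + C(√(-67 - 49), 136) = -1394 + 136*√(-67 - 49) = -1394 + 136*√(-116) = -1394 + 136*(2*I*√29) = -1394 + 272*I*√29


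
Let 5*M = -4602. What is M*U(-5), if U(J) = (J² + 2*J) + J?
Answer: -9204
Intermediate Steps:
M = -4602/5 (M = (⅕)*(-4602) = -4602/5 ≈ -920.40)
U(J) = J² + 3*J
M*U(-5) = -(-4602)*(3 - 5) = -(-4602)*(-2) = -4602/5*10 = -9204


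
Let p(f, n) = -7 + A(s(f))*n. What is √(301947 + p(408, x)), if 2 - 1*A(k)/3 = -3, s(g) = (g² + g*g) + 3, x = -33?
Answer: √301445 ≈ 549.04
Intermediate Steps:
s(g) = 3 + 2*g² (s(g) = (g² + g²) + 3 = 2*g² + 3 = 3 + 2*g²)
A(k) = 15 (A(k) = 6 - 3*(-3) = 6 + 9 = 15)
p(f, n) = -7 + 15*n
√(301947 + p(408, x)) = √(301947 + (-7 + 15*(-33))) = √(301947 + (-7 - 495)) = √(301947 - 502) = √301445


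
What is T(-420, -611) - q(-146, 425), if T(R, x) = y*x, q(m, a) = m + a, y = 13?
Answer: -8222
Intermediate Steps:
q(m, a) = a + m
T(R, x) = 13*x
T(-420, -611) - q(-146, 425) = 13*(-611) - (425 - 146) = -7943 - 1*279 = -7943 - 279 = -8222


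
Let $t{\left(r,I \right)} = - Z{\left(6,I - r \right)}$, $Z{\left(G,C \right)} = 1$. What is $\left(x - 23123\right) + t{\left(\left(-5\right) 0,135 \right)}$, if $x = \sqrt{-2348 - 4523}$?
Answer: $-23124 + i \sqrt{6871} \approx -23124.0 + 82.891 i$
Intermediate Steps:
$t{\left(r,I \right)} = -1$ ($t{\left(r,I \right)} = \left(-1\right) 1 = -1$)
$x = i \sqrt{6871}$ ($x = \sqrt{-6871} = i \sqrt{6871} \approx 82.891 i$)
$\left(x - 23123\right) + t{\left(\left(-5\right) 0,135 \right)} = \left(i \sqrt{6871} - 23123\right) - 1 = \left(-23123 + i \sqrt{6871}\right) - 1 = -23124 + i \sqrt{6871}$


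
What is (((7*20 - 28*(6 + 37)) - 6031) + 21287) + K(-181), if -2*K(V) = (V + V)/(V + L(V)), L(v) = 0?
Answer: 14191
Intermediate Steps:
K(V) = -1 (K(V) = -(V + V)/(2*(V + 0)) = -2*V/(2*V) = -½*2 = -1)
(((7*20 - 28*(6 + 37)) - 6031) + 21287) + K(-181) = (((7*20 - 28*(6 + 37)) - 6031) + 21287) - 1 = (((140 - 28*43) - 6031) + 21287) - 1 = (((140 - 1204) - 6031) + 21287) - 1 = ((-1064 - 6031) + 21287) - 1 = (-7095 + 21287) - 1 = 14192 - 1 = 14191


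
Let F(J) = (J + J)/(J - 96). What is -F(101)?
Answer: -202/5 ≈ -40.400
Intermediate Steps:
F(J) = 2*J/(-96 + J) (F(J) = (2*J)/(-96 + J) = 2*J/(-96 + J))
-F(101) = -2*101/(-96 + 101) = -2*101/5 = -1*202/5 = -202/5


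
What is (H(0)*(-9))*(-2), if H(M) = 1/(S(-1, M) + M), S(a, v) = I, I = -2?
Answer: -9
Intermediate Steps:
S(a, v) = -2
H(M) = 1/(-2 + M)
(H(0)*(-9))*(-2) = (-9/(-2 + 0))*(-2) = (-9/(-2))*(-2) = -1/2*(-9)*(-2) = (9/2)*(-2) = -9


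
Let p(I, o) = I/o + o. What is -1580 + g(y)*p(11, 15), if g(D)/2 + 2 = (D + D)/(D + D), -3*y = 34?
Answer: -24172/15 ≈ -1611.5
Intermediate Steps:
p(I, o) = o + I/o
y = -34/3 (y = -⅓*34 = -34/3 ≈ -11.333)
g(D) = -2 (g(D) = -4 + 2*((D + D)/(D + D)) = -4 + 2*((2*D)/((2*D))) = -4 + 2*((2*D)*(1/(2*D))) = -4 + 2*1 = -4 + 2 = -2)
-1580 + g(y)*p(11, 15) = -1580 - 2*(15 + 11/15) = -1580 - 2*236/15 = -1580 - 472/15 = -24172/15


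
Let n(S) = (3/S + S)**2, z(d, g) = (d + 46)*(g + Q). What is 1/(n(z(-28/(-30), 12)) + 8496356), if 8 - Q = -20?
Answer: 285474816/3431619237511897 ≈ 8.3190e-8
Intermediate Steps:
Q = 28 (Q = 8 - 1*(-20) = 8 + 20 = 28)
z(d, g) = (28 + g)*(46 + d) (z(d, g) = (d + 46)*(g + 28) = (46 + d)*(28 + g) = (28 + g)*(46 + d))
n(S) = (S + 3/S)**2
1/(n(z(-28/(-30), 12)) + 8496356) = 1/((3 + (1288 + 28*(-28/(-30)) + 46*12 - 28/(-30)*12)**2)**2/(1288 + 28*(-28/(-30)) + 46*12 - 28/(-30)*12)**2 + 8496356) = 1/((3 + (1288 + 28*(-28*(-1/30)) + 552 - 28*(-1/30)*12)**2)**2/(1288 + 28*(-28*(-1/30)) + 552 - 28*(-1/30)*12)**2 + 8496356) = 1/((3 + (1288 + 28*(14/15) + 552 + (14/15)*12)**2)**2/(1288 + 28*(14/15) + 552 + (14/15)*12)**2 + 8496356) = 1/((3 + (1288 + 392/15 + 552 + 56/5)**2)**2/(1288 + 392/15 + 552 + 56/5)**2 + 8496356) = 1/((3 + (5632/3)**2)**2/(5632/3)**2 + 8496356) = 1/(9*(3 + 31719424/9)**2/31719424 + 8496356) = 1/(9*(31719451/9)**2/31719424 + 8496356) = 1/((9/31719424)*(1006123571741401/81) + 8496356) = 1/(1006123571741401/285474816 + 8496356) = 1/(3431619237511897/285474816) = 285474816/3431619237511897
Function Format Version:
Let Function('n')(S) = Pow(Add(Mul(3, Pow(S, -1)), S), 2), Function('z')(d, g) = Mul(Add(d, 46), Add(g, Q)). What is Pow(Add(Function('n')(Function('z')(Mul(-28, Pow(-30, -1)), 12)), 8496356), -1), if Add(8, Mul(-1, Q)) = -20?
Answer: Rational(285474816, 3431619237511897) ≈ 8.3190e-8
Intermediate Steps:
Q = 28 (Q = Add(8, Mul(-1, -20)) = Add(8, 20) = 28)
Function('z')(d, g) = Mul(Add(28, g), Add(46, d)) (Function('z')(d, g) = Mul(Add(d, 46), Add(g, 28)) = Mul(Add(46, d), Add(28, g)) = Mul(Add(28, g), Add(46, d)))
Function('n')(S) = Pow(Add(S, Mul(3, Pow(S, -1))), 2)
Pow(Add(Function('n')(Function('z')(Mul(-28, Pow(-30, -1)), 12)), 8496356), -1) = Pow(Add(Mul(Pow(Add(1288, Mul(28, Mul(-28, Pow(-30, -1))), Mul(46, 12), Mul(Mul(-28, Pow(-30, -1)), 12)), -2), Pow(Add(3, Pow(Add(1288, Mul(28, Mul(-28, Pow(-30, -1))), Mul(46, 12), Mul(Mul(-28, Pow(-30, -1)), 12)), 2)), 2)), 8496356), -1) = Pow(Add(Mul(Pow(Add(1288, Mul(28, Mul(-28, Rational(-1, 30))), 552, Mul(Mul(-28, Rational(-1, 30)), 12)), -2), Pow(Add(3, Pow(Add(1288, Mul(28, Mul(-28, Rational(-1, 30))), 552, Mul(Mul(-28, Rational(-1, 30)), 12)), 2)), 2)), 8496356), -1) = Pow(Add(Mul(Pow(Add(1288, Mul(28, Rational(14, 15)), 552, Mul(Rational(14, 15), 12)), -2), Pow(Add(3, Pow(Add(1288, Mul(28, Rational(14, 15)), 552, Mul(Rational(14, 15), 12)), 2)), 2)), 8496356), -1) = Pow(Add(Mul(Pow(Add(1288, Rational(392, 15), 552, Rational(56, 5)), -2), Pow(Add(3, Pow(Add(1288, Rational(392, 15), 552, Rational(56, 5)), 2)), 2)), 8496356), -1) = Pow(Add(Mul(Pow(Rational(5632, 3), -2), Pow(Add(3, Pow(Rational(5632, 3), 2)), 2)), 8496356), -1) = Pow(Add(Mul(Rational(9, 31719424), Pow(Add(3, Rational(31719424, 9)), 2)), 8496356), -1) = Pow(Add(Mul(Rational(9, 31719424), Pow(Rational(31719451, 9), 2)), 8496356), -1) = Pow(Add(Mul(Rational(9, 31719424), Rational(1006123571741401, 81)), 8496356), -1) = Pow(Add(Rational(1006123571741401, 285474816), 8496356), -1) = Pow(Rational(3431619237511897, 285474816), -1) = Rational(285474816, 3431619237511897)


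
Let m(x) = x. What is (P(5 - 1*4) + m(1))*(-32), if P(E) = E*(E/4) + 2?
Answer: -104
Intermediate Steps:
P(E) = 2 + E**2/4 (P(E) = E*(E*(1/4)) + 2 = E*(E/4) + 2 = E**2/4 + 2 = 2 + E**2/4)
(P(5 - 1*4) + m(1))*(-32) = ((2 + (5 - 1*4)**2/4) + 1)*(-32) = ((2 + (5 - 4)**2/4) + 1)*(-32) = ((2 + (1/4)*1**2) + 1)*(-32) = ((2 + (1/4)*1) + 1)*(-32) = ((2 + 1/4) + 1)*(-32) = (9/4 + 1)*(-32) = (13/4)*(-32) = -104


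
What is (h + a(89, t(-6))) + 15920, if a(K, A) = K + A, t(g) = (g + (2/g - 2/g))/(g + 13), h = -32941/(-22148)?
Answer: 354581289/22148 ≈ 16010.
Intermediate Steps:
h = 32941/22148 (h = -32941*(-1/22148) = 32941/22148 ≈ 1.4873)
t(g) = g/(13 + g) (t(g) = (g + 0)/(13 + g) = g/(13 + g))
a(K, A) = A + K
(h + a(89, t(-6))) + 15920 = (32941/22148 + (-6/(13 - 6) + 89)) + 15920 = (32941/22148 + (-6/7 + 89)) + 15920 = (32941/22148 + 617/7) + 15920 = 1985129/22148 + 15920 = 354581289/22148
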